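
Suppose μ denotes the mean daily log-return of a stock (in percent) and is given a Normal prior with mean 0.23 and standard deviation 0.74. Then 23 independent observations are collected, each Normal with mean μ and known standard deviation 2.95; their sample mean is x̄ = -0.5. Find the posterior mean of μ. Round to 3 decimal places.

Prior precision 1/τ₀² = 1/0.74² = 1.82615; data precision n/σ² = 23/2.95² = 2.64292.
Posterior precision = 1.82615 + 2.64292 = 4.46907.
Posterior mean = (1.82615·0.23 + 2.64292·-0.5) / 4.46907 = -0.202.

Posterior mean ≈ -0.202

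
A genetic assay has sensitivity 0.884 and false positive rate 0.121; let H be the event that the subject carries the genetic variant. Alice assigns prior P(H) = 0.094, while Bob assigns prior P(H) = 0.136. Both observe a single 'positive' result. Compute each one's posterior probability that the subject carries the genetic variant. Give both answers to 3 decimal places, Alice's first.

P('+'|H) = 0.884, P('+'|¬H) = 0.121.
Alice: numerator 0.884·0.094 = 0.083096; evidence = 0.083096+0.121·0.906 = 0.19272; posterior = 0.431.
Bob: numerator 0.884·0.136 = 0.12022; evidence = 0.12022+0.121·0.864 = 0.22477; posterior = 0.535.

Alice: 0.431; Bob: 0.535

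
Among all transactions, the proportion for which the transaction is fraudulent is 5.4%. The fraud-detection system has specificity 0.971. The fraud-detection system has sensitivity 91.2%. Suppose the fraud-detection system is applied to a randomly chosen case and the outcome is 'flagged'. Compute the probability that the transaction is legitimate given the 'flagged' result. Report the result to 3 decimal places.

P(¬H | E) ≈ 0.358

Let H be the event that the transaction is fraudulent. P(H) = 0.054, so P(¬H) = 0.946. With E the 'flagged' result, P(E|H) = 0.912 and P(E|¬H) = 0.029.
P(E) = 0.912·0.054 + 0.029·0.946 = 0.049248 + 0.027434 = 0.076682.
By Bayes' theorem, P(H|E) = 0.049248 / 0.076682 = 0.642. Hence P(¬H|E) = 1 − 0.642 = 0.358.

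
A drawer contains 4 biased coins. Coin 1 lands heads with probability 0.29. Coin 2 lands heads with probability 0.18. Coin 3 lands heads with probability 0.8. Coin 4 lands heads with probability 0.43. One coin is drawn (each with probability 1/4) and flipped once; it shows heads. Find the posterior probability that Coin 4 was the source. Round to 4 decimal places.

Posterior probability ≈ 0.2529

Tabulate prior·likelihood by source: [1] prior 0.25, lik 0.29, product 0.07250; [2] prior 0.25, lik 0.18, product 0.04500; [3] prior 0.25, lik 0.8, product 0.2000; [4] prior 0.25, lik 0.43, product 0.1075.
Normalizing constant = 0.42500; the posterior for Coin 4 is its product over the sum, 0.1075/0.42500 = 0.2529.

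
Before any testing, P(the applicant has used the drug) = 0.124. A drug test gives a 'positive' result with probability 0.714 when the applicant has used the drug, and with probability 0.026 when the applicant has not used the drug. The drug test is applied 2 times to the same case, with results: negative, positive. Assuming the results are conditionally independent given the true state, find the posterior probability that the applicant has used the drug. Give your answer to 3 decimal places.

Let H be the event that the applicant has used the drug; start with P(H) = 0.124. P('positive'|H) = 0.714, P('positive'|¬H) = 0.026.
Update on result 1 ('negative'): P(H) ← 0.286·0.1240 / (0.286·0.1240 + 0.974·0.8760) = 0.035464/0.88869 = 0.0399.
Update on result 2 ('positive'): P(H) ← 0.714·0.0399 / (0.714·0.0399 + 0.026·0.9601) = 0.028493/0.053455 = 0.5330.

Posterior P(H) ≈ 0.533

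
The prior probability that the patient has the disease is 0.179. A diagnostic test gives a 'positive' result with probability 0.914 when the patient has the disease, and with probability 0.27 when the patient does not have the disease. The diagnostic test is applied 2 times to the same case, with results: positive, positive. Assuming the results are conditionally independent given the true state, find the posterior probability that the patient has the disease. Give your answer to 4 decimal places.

Posterior P(H) ≈ 0.7142

Let H be the event that the patient has the disease; start with P(H) = 0.179. P('positive'|H) = 0.914, P('positive'|¬H) = 0.27.
Update on result 1 ('positive'): P(H) ← 0.914·0.1790 / (0.914·0.1790 + 0.27·0.8210) = 0.16361/0.38528 = 0.4246.
Update on result 2 ('positive'): P(H) ← 0.914·0.4246 / (0.914·0.4246 + 0.27·0.5754) = 0.38813/0.54347 = 0.7142.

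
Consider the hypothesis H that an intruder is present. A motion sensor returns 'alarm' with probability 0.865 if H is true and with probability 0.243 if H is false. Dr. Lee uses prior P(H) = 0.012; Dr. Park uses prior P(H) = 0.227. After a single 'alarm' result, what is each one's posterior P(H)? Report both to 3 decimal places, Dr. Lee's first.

Dr. Lee: 0.041; Dr. Park: 0.511

P('+'|H) = 0.865, P('+'|¬H) = 0.243.
Dr. Lee: numerator 0.865·0.012 = 0.010380; evidence = 0.010380+0.243·0.988 = 0.25046; posterior = 0.041.
Dr. Park: numerator 0.865·0.227 = 0.19636; evidence = 0.19636+0.243·0.773 = 0.38419; posterior = 0.511.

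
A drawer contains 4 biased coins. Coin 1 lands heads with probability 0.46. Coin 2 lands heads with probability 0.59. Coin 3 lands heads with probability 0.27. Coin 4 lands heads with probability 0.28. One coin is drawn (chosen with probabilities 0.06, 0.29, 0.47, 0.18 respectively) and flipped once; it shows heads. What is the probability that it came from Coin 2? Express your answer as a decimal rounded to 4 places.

Posterior probability ≈ 0.4551

P(heads|C1) = 0.46; P(heads|C2) = 0.59; P(heads|C3) = 0.27; P(heads|C4) = 0.28.
Prior × likelihood for each source: 0.06·0.46=0.02760, 0.29·0.59=0.1711, 0.47·0.27=0.1269, 0.18·0.28=0.05040. Summing gives P(heads) = 0.37600.
P(Coin 2 | heads) = 0.1711 / 0.37600 = 0.4551.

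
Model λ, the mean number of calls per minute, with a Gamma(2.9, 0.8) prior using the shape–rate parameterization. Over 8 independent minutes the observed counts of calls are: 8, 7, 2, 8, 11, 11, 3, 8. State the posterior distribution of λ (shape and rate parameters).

Posterior: Gamma(shape=60.9, rate=8.8)

The Poisson likelihood adds the total count to the shape and the number of exposure periods to the rate. Here ∑xᵢ = 58 and n = 8, so shape 2.9→60.9 and rate 0.8→8.8.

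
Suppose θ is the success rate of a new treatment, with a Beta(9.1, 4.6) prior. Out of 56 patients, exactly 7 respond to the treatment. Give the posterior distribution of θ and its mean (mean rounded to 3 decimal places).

Observing 7 successes and 49 failures updates Beta(9.1, 4.6) by adding the success and failure counts to the two shape parameters: α = 9.1+7 = 16.1, β = 4.6+49 = 53.6.
E[θ | data] = 16.1/(16.1+53.6) = 0.231.

Posterior: Beta(16.1, 53.6); mean ≈ 0.231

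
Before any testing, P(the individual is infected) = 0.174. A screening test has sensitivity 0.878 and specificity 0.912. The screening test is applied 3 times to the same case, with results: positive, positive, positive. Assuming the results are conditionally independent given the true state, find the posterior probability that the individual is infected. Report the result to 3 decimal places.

With H the event that the individual is infected, the joint likelihood of the observed sequence is P(data|H) = 0.878·0.878·0.878 = 0.67684 and P(data|¬H) = 0.088·0.088·0.088 = 0.00068147.
Bayes: P(H|data) = 0.174·0.67684 / (0.174·0.67684 + 0.826·0.00068147) = 0.11777/0.11833 = 0.9952.

Posterior P(H) ≈ 0.995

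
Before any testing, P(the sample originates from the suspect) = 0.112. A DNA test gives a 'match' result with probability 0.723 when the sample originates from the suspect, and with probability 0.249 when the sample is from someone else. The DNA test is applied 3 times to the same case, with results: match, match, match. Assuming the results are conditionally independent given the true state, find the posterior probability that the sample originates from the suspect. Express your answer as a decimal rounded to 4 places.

With H the event that the sample originates from the suspect, the joint likelihood of the observed sequence is P(data|H) = 0.723·0.723·0.723 = 0.37793 and P(data|¬H) = 0.249·0.249·0.249 = 0.015438.
Bayes: P(H|data) = 0.112·0.37793 / (0.112·0.37793 + 0.888·0.015438) = 0.042329/0.056038 = 0.7554.

Posterior P(H) ≈ 0.7554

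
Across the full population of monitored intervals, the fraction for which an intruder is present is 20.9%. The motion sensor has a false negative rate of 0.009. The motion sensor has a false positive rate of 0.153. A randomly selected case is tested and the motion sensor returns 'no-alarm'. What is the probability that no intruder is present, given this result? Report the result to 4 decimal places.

P(¬H | E) ≈ 0.9972

Let H be the event that an intruder is present. P(H) = 0.209, so P(¬H) = 0.791. With E the 'no-alarm' result, P(E|H) = 0.009 and P(E|¬H) = 0.847.
P(E) = 0.009·0.209 + 0.847·0.791 = 0.0018810 + 0.66998 = 0.67186.
By Bayes' theorem, P(H|E) = 0.0018810 / 0.67186 = 0.0028. Hence P(¬H|E) = 1 − 0.0028 = 0.9972.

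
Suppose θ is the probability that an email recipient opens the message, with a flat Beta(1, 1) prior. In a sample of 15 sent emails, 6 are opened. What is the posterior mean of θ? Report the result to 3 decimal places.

Posterior mean ≈ 0.412

The binomial likelihood is conjugate to the Beta prior: with 6 successes and 9 failures, the posterior is Beta(1+6, 1+9) = Beta(7, 10).
Posterior mean = α/(α+β) = 7/17 = 0.412.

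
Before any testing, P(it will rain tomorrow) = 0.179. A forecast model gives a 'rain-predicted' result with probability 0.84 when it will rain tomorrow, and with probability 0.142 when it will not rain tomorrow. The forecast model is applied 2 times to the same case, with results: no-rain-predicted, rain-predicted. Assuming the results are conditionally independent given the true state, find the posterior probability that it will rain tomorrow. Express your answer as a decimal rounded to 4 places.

Posterior P(H) ≈ 0.1939

With H the event that it will rain tomorrow, the joint likelihood of the observed sequence is P(data|H) = 0.16·0.84 = 0.13440 and P(data|¬H) = 0.858·0.142 = 0.12184.
Bayes: P(H|data) = 0.179·0.13440 / (0.179·0.13440 + 0.821·0.12184) = 0.024058/0.12408 = 0.1939.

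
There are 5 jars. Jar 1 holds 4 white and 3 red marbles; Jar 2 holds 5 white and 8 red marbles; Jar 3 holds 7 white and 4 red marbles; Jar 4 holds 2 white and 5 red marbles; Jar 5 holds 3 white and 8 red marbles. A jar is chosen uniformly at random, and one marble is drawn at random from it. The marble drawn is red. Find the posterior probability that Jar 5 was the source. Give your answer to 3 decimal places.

P(red|Jar 1) = 0.4286; P(red|Jar 2) = 0.6154; P(red|Jar 3) = 0.3636; P(red|Jar 4) = 0.7143; P(red|Jar 5) = 0.7273.
Prior × likelihood for each source: 0.2·0.4286=0.08571, 0.2·0.6154=0.1231, 0.2·0.3636=0.07273, 0.2·0.7143=0.1429, 0.2·0.7273=0.1455. Summing gives P(red) = 0.56983.
P(Jar 5 | red) = 0.1455 / 0.56983 = 0.255.

Posterior probability ≈ 0.255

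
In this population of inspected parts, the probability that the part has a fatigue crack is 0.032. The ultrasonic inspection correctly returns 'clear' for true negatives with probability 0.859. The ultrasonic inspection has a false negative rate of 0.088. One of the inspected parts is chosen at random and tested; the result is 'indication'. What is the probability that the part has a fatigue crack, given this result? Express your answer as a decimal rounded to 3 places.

Let H be the event that the part has a fatigue crack. P(H) = 0.032, so P(¬H) = 0.968. With E the 'indication' result, P(E|H) = 0.912 and P(E|¬H) = 0.141.
P(E) = 0.912·0.032 + 0.141·0.968 = 0.029184 + 0.13649 = 0.16567.
By Bayes' theorem, P(H|E) = 0.029184 / 0.16567 = 0.176.

P(H | E) ≈ 0.176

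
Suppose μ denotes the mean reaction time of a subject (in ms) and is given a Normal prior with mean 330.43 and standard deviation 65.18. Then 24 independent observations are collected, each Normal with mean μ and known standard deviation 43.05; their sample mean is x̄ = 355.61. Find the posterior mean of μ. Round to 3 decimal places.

Posterior mean ≈ 355.160

With known σ, the Normal prior is conjugate. Weight on the data is w = (n/σ²)/(n/σ² + 1/τ₀²) = 0.0129499/(0.0129499+0.00023538) = 0.98215.
Posterior mean = w·x̄ + (1−w)·μ₀ = 0.98215·355.61 + 0.017852·330.43 = 355.160.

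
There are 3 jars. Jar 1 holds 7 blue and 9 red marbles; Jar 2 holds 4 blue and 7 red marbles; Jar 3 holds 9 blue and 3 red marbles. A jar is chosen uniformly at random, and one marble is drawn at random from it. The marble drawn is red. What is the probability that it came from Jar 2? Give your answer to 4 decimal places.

Posterior probability ≈ 0.4392

P(red|Jar 1) = 0.5625; P(red|Jar 2) = 0.6364; P(red|Jar 3) = 0.25.
Prior × likelihood for each source: 0.333333·0.5625=0.1875, 0.333333·0.6364=0.2121, 0.333333·0.25=0.08333. Summing gives P(red) = 0.48295.
P(Jar 2 | red) = 0.2121 / 0.48295 = 0.4392.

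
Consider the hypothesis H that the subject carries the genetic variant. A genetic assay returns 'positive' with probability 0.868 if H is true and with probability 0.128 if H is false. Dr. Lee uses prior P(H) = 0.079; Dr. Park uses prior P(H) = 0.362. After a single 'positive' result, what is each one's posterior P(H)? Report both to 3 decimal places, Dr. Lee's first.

Dr. Lee: 0.368; Dr. Park: 0.794

P('+'|H) = 0.868, P('+'|¬H) = 0.128.
Dr. Lee: numerator 0.868·0.079 = 0.068572; evidence = 0.068572+0.128·0.921 = 0.18646; posterior = 0.368.
Dr. Park: numerator 0.868·0.362 = 0.31422; evidence = 0.31422+0.128·0.638 = 0.39588; posterior = 0.794.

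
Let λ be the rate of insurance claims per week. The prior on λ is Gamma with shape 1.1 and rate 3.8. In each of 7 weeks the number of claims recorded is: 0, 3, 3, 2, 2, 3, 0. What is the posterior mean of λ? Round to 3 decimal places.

The Poisson likelihood adds the total count to the shape and the number of exposure periods to the rate. Here ∑xᵢ = 13 and n = 7, so shape 1.1→14.1 and rate 3.8→10.8.
E[λ | data] = 14.1/10.8 = 1.306.

Posterior mean ≈ 1.306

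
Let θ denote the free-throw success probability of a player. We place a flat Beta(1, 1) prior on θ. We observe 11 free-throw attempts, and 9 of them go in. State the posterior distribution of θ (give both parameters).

Posterior: Beta(10, 3)

Observing 9 successes and 2 failures updates Beta(1, 1) by adding the success and failure counts to the two shape parameters: α = 1+9 = 10, β = 1+2 = 3.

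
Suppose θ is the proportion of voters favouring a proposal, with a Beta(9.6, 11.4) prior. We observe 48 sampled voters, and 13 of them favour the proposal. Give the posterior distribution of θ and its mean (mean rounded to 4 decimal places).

Posterior: Beta(22.6, 46.4); mean ≈ 0.3275

Observing 13 successes and 35 failures updates Beta(9.6, 11.4) by adding the success and failure counts to the two shape parameters: α = 9.6+13 = 22.6, β = 11.4+35 = 46.4.
Posterior mean = α/(α+β) = 22.6/69 = 0.3275.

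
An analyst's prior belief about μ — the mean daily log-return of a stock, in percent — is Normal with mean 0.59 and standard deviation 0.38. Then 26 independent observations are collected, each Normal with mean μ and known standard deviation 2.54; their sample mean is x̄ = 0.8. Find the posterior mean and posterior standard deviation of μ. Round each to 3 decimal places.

With known σ, the Normal prior is conjugate. Weight on the data is w = (n/σ²)/(n/σ² + 1/τ₀²) = 4.03001/(4.03001+6.92521) = 0.36786.
Posterior mean = w·x̄ + (1−w)·μ₀ = 0.36786·0.8 + 0.63214·0.59 = 0.667. Posterior variance = 1/(4.03001+6.92521) = 0.0912807, so SD = 0.302.

Posterior mean ≈ 0.667; posterior SD ≈ 0.302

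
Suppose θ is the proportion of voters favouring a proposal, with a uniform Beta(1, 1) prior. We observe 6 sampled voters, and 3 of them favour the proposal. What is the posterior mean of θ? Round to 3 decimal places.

The binomial likelihood is conjugate to the Beta prior: with 3 successes and 3 failures, the posterior is Beta(1+3, 1+3) = Beta(4, 4).
E[θ | data] = 4/(4+4) = 0.500.

Posterior mean ≈ 0.500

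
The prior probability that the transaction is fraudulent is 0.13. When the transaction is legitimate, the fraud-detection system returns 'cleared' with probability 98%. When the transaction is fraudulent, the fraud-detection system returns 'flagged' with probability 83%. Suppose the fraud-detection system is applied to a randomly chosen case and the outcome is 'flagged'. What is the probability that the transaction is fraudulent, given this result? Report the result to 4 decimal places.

Write H for 'the transaction is fraudulent'. Prior odds H:¬H = 0.13/0.87 = 0.14943. For the 'flagged' outcome, the likelihood ratio is 0.83/0.02 = 41.500.
Posterior odds = 0.14943 × 41.500 = 6.2011, so P(H|E) = 6.2011/(1+6.2011) = 0.8611.

P(H | E) ≈ 0.8611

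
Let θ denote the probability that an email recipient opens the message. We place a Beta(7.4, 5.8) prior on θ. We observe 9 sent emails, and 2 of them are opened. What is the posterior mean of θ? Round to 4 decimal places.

Posterior mean ≈ 0.4234

The binomial likelihood is conjugate to the Beta prior: with 2 successes and 7 failures, the posterior is Beta(7.4+2, 5.8+7) = Beta(9.4, 12.8).
Posterior mean = α/(α+β) = 9.4/22.2 = 0.4234.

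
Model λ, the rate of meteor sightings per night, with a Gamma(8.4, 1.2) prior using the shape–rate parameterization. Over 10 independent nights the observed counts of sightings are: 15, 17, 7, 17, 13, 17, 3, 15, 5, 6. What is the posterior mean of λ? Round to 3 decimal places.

Posterior mean ≈ 11.018

The Poisson likelihood adds the total count to the shape and the number of exposure periods to the rate. Here ∑xᵢ = 115 and n = 10, so shape 8.4→123.4 and rate 1.2→11.2.
Posterior mean = shape/rate = 123.4/11.2 = 11.018.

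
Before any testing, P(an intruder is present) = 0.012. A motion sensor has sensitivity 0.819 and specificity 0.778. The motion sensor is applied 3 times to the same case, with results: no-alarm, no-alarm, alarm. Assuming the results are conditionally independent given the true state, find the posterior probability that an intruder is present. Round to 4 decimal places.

Let H be the event that an intruder is present; start with P(H) = 0.012. P('alarm'|H) = 0.819, P('alarm'|¬H) = 0.222.
Update on result 1 ('no-alarm'): P(H) ← 0.181·0.0120 / (0.181·0.0120 + 0.778·0.9880) = 0.0021720/0.77084 = 0.0028.
Update on result 2 ('no-alarm'): P(H) ← 0.181·0.0028 / (0.181·0.0028 + 0.778·0.9972) = 0.00051001/0.77632 = 0.0007.
Update on result 3 ('alarm'): P(H) ← 0.819·0.0007 / (0.819·0.0007 + 0.222·0.9993) = 0.00053805/0.22239 = 0.0024.

Posterior P(H) ≈ 0.0024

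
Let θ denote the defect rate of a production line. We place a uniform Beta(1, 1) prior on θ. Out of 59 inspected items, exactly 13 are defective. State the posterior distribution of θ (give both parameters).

Observing 13 successes and 46 failures updates Beta(1, 1) by adding the success and failure counts to the two shape parameters: α = 1+13 = 14, β = 1+46 = 47.

Posterior: Beta(14, 47)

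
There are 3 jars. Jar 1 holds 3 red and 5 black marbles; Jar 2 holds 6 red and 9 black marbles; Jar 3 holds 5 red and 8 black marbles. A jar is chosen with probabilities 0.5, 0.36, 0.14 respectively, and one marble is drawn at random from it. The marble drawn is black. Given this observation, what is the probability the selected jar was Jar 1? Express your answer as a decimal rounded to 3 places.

P(black|Jar 1) = 0.625; P(black|Jar 2) = 0.6; P(black|Jar 3) = 0.6154.
Prior × likelihood for each source: 0.5·0.625=0.3125, 0.36·0.6=0.2160, 0.14·0.6154=0.08615. Summing gives P(black) = 0.61465.
P(Jar 1 | black) = 0.3125 / 0.61465 = 0.508.

Posterior probability ≈ 0.508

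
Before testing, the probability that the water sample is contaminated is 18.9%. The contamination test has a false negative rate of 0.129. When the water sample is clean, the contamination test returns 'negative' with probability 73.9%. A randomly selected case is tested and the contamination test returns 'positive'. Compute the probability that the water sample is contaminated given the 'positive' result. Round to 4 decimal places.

Write H for 'the water sample is contaminated'. Prior odds H:¬H = 0.189/0.811 = 0.23305. For the 'positive' outcome, the likelihood ratio is 0.871/0.261 = 3.3372.
Posterior odds = 0.23305 × 3.3372 = 0.77771, so P(H|E) = 0.77771/(1+0.77771) = 0.4375.

P(H | E) ≈ 0.4375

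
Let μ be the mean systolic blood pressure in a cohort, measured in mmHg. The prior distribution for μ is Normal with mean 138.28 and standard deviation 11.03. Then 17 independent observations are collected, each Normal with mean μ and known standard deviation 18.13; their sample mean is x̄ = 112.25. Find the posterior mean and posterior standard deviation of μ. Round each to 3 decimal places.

Prior precision 1/τ₀² = 1/11.03² = 0.00821957; data precision n/σ² = 17/18.13² = 0.0517194.
Posterior precision = 0.00821957 + 0.0517194 = 0.0599389, giving posterior SD = 1/√0.0599389 = 4.085.
Posterior mean = (0.00821957·138.28 + 0.0517194·112.25) / 0.0599389 = 115.820.

Posterior mean ≈ 115.820; posterior SD ≈ 4.085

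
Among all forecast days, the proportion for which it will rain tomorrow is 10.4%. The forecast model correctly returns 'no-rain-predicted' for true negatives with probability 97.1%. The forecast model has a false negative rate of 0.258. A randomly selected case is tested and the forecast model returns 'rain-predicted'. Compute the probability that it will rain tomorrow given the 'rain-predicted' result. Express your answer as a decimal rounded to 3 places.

Write H for 'it will rain tomorrow'. Prior odds H:¬H = 0.104/0.896 = 0.11607. For the 'rain-predicted' outcome, the likelihood ratio is 0.742/0.029 = 25.586.
Posterior odds = 0.11607 × 25.586 = 2.9698, so P(H|E) = 2.9698/(1+2.9698) = 0.748.

P(H | E) ≈ 0.748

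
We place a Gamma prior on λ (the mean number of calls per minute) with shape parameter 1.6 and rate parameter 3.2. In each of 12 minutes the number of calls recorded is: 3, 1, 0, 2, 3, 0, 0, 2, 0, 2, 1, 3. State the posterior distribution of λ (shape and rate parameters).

Posterior: Gamma(shape=18.6, rate=15.2)

The Poisson likelihood adds the total count to the shape and the number of exposure periods to the rate. Here ∑xᵢ = 17 and n = 12, so shape 1.6→18.6 and rate 3.2→15.2.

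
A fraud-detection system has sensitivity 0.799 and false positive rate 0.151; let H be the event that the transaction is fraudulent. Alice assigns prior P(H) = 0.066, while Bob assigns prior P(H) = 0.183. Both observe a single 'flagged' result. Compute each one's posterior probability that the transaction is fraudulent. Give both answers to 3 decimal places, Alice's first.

Alice: 0.272; Bob: 0.542

P('+'|H) = 0.799, P('+'|¬H) = 0.151.
Alice: numerator 0.799·0.066 = 0.052734; evidence = 0.052734+0.151·0.934 = 0.19377; posterior = 0.272.
Bob: numerator 0.799·0.183 = 0.14622; evidence = 0.14622+0.151·0.817 = 0.26958; posterior = 0.542.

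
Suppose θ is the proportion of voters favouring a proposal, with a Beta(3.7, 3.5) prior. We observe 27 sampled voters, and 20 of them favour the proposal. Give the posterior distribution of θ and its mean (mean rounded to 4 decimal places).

The binomial likelihood is conjugate to the Beta prior: with 20 successes and 7 failures, the posterior is Beta(3.7+20, 3.5+7) = Beta(23.7, 10.5).
E[θ | data] = 23.7/(23.7+10.5) = 0.6930.

Posterior: Beta(23.7, 10.5); mean ≈ 0.6930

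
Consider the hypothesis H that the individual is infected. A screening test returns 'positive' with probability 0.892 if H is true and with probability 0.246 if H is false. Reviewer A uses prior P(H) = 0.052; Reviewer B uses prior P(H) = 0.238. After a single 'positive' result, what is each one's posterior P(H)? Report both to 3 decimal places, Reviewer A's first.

P('+'|H) = 0.892, P('+'|¬H) = 0.246.
Reviewer A: numerator 0.892·0.052 = 0.046384; evidence = 0.046384+0.246·0.948 = 0.27959; posterior = 0.166.
Reviewer B: numerator 0.892·0.238 = 0.21230; evidence = 0.21230+0.246·0.762 = 0.39975; posterior = 0.531.

Reviewer A: 0.166; Reviewer B: 0.531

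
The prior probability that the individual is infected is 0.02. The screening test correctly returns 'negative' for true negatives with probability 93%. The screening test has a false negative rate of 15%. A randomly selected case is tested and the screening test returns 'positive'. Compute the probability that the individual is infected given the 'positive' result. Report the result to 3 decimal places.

P(H | E) ≈ 0.199

Write H for 'the individual is infected'. Prior odds H:¬H = 0.02/0.98 = 0.020408. For the 'positive' outcome, the likelihood ratio is 0.85/0.07 = 12.143.
Posterior odds = 0.020408 × 12.143 = 0.24781, so P(H|E) = 0.24781/(1+0.24781) = 0.199.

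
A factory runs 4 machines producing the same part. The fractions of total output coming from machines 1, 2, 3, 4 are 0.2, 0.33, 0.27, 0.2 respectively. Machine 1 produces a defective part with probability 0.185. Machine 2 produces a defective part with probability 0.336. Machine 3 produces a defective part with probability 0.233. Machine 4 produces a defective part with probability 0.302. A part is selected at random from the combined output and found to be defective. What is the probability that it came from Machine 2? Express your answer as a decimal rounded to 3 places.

P(defective|M1) = 0.185; P(defective|M2) = 0.336; P(defective|M3) = 0.233; P(defective|M4) = 0.302.
Prior × likelihood for each source: 0.2·0.185=0.03700, 0.33·0.336=0.1109, 0.27·0.233=0.06291, 0.2·0.302=0.06040. Summing gives P(defective) = 0.27119.
P(Machine 2 | defective) = 0.1109 / 0.27119 = 0.409.

Posterior probability ≈ 0.409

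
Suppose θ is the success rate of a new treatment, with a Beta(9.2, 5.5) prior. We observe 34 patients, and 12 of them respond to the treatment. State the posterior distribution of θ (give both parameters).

Posterior: Beta(21.2, 27.5)

Observing 12 successes and 22 failures updates Beta(9.2, 5.5) by adding the success and failure counts to the two shape parameters: α = 9.2+12 = 21.2, β = 5.5+22 = 27.5.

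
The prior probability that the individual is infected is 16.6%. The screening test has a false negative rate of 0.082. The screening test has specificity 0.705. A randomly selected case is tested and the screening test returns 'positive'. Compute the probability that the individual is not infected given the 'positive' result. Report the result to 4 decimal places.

P(¬H | E) ≈ 0.6175

Let H be the event that the individual is infected. P(H) = 0.166, so P(¬H) = 0.834. With E the 'positive' result, P(E|H) = 0.918 and P(E|¬H) = 0.295.
P(E) = 0.918·0.166 + 0.295·0.834 = 0.15239 + 0.24603 = 0.39842.
By Bayes' theorem, P(H|E) = 0.15239 / 0.39842 = 0.3825. Hence P(¬H|E) = 1 − 0.3825 = 0.6175.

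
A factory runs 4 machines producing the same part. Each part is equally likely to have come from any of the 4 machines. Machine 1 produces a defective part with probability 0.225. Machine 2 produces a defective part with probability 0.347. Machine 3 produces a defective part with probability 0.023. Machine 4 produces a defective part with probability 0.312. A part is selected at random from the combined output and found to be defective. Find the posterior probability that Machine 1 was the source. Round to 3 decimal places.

Posterior probability ≈ 0.248

P(defective|M1) = 0.225; P(defective|M2) = 0.347; P(defective|M3) = 0.023; P(defective|M4) = 0.312.
Prior × likelihood for each source: 0.25·0.225=0.05625, 0.25·0.347=0.08675, 0.25·0.023=0.005750, 0.25·0.312=0.07800. Summing gives P(defective) = 0.22675.
P(Machine 1 | defective) = 0.05625 / 0.22675 = 0.248.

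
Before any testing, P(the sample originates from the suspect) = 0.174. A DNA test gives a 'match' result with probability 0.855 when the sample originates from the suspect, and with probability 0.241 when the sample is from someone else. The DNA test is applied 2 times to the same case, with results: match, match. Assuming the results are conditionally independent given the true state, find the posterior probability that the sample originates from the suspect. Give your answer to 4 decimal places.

Posterior P(H) ≈ 0.7261

With H the event that the sample originates from the suspect, the joint likelihood of the observed sequence is P(data|H) = 0.855·0.855 = 0.73102 and P(data|¬H) = 0.241·0.241 = 0.058081.
Bayes: P(H|data) = 0.174·0.73102 / (0.174·0.73102 + 0.826·0.058081) = 0.12720/0.17517 = 0.7261.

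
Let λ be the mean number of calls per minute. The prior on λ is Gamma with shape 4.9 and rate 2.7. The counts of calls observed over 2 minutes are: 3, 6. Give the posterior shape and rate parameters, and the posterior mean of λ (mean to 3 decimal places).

Posterior: Gamma(shape=13.9, rate=4.7); mean ≈ 2.957

Total count ∑xᵢ = 9 over n = 2 minutes.
Gamma is conjugate to the Poisson likelihood: posterior is Gamma(shape = 4.9+9 = 13.9, rate = 2.7+2 = 4.7).
Posterior mean = shape/rate = 13.9/4.7 = 2.957.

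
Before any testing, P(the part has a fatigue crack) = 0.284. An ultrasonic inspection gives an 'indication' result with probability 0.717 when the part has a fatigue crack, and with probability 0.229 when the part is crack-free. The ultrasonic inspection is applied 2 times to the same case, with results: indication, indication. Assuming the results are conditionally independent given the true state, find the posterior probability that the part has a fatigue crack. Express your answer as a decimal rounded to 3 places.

With H the event that the part has a fatigue crack, the joint likelihood of the observed sequence is P(data|H) = 0.717·0.717 = 0.51409 and P(data|¬H) = 0.229·0.229 = 0.052441.
Bayes: P(H|data) = 0.284·0.51409 / (0.284·0.51409 + 0.716·0.052441) = 0.14600/0.18355 = 0.7954.

Posterior P(H) ≈ 0.795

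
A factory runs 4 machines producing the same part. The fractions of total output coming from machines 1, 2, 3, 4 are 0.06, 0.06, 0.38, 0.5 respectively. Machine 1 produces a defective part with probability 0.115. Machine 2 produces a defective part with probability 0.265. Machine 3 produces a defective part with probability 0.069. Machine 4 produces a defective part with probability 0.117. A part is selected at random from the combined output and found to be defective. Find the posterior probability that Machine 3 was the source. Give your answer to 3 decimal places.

Posterior probability ≈ 0.244

Tabulate prior·likelihood by source: [1] prior 0.06, lik 0.115, product 0.006900; [2] prior 0.06, lik 0.265, product 0.01590; [3] prior 0.38, lik 0.069, product 0.02622; [4] prior 0.5, lik 0.117, product 0.05850.
Normalizing constant = 0.10752; the posterior for Machine 3 is its product over the sum, 0.02622/0.10752 = 0.244.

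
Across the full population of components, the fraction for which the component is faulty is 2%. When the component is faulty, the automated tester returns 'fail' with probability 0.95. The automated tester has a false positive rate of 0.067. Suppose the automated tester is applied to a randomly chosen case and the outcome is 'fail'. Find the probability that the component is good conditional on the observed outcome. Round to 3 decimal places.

P(¬H | E) ≈ 0.776

Let H be the event that the component is faulty. P(H) = 0.02, so P(¬H) = 0.98. With E the 'fail' result, P(E|H) = 0.95 and P(E|¬H) = 0.067.
P(E) = 0.95·0.02 + 0.067·0.98 = 0.019000 + 0.065660 = 0.084660.
By Bayes' theorem, P(H|E) = 0.019000 / 0.084660 = 0.224. Hence P(¬H|E) = 1 − 0.224 = 0.776.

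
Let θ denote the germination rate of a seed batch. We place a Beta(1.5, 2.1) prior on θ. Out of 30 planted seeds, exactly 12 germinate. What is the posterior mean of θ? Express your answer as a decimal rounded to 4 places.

Posterior mean ≈ 0.4018

Observing 12 successes and 18 failures updates Beta(1.5, 2.1) by adding the success and failure counts to the two shape parameters: α = 1.5+12 = 13.5, β = 2.1+18 = 20.1.
Posterior mean = α/(α+β) = 13.5/33.6 = 0.4018.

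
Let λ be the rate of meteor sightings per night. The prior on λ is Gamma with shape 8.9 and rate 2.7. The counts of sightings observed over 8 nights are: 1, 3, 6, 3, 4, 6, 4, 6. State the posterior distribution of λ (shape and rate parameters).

Total count ∑xᵢ = 33 over n = 8 nights.
Gamma is conjugate to the Poisson likelihood: posterior is Gamma(shape = 8.9+33 = 41.9, rate = 2.7+8 = 10.7).

Posterior: Gamma(shape=41.9, rate=10.7)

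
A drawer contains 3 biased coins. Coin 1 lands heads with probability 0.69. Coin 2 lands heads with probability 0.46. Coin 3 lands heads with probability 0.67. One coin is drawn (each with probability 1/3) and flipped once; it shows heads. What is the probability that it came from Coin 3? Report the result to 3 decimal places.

P(heads|C1) = 0.69; P(heads|C2) = 0.46; P(heads|C3) = 0.67.
Prior × likelihood for each source: 0.333333·0.69=0.2300, 0.333333·0.46=0.1533, 0.333333·0.67=0.2233. Summing gives P(heads) = 0.60667.
P(Coin 3 | heads) = 0.2233 / 0.60667 = 0.368.

Posterior probability ≈ 0.368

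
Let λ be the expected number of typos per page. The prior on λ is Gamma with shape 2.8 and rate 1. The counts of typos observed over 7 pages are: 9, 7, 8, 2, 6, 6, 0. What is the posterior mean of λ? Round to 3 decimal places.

Posterior mean ≈ 5.100

Total count ∑xᵢ = 38 over n = 7 pages.
Gamma is conjugate to the Poisson likelihood: posterior is Gamma(shape = 2.8+38 = 40.8, rate = 1+7 = 8).
E[λ | data] = 40.8/8 = 5.100.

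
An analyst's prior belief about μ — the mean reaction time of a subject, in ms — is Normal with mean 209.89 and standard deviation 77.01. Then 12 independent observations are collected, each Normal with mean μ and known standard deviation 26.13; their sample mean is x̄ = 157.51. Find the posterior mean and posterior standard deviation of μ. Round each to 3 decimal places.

With known σ, the Normal prior is conjugate. Weight on the data is w = (n/σ²)/(n/σ² + 1/τ₀²) = 0.0175753/(0.0175753+0.00016862) = 0.99050.
Posterior mean = w·x̄ + (1−w)·μ₀ = 0.99050·157.51 + 0.0095029·209.89 = 158.008. Posterior variance = 1/(0.0175753+0.00016862) = 56.3574, so SD = 7.507.

Posterior mean ≈ 158.008; posterior SD ≈ 7.507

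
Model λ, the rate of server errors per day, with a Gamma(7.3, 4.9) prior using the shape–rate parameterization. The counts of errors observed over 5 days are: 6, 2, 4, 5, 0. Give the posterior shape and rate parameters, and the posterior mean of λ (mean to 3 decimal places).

The Poisson likelihood adds the total count to the shape and the number of exposure periods to the rate. Here ∑xᵢ = 17 and n = 5, so shape 7.3→24.3 and rate 4.9→9.9.
Posterior mean = shape/rate = 24.3/9.9 = 2.455.

Posterior: Gamma(shape=24.3, rate=9.9); mean ≈ 2.455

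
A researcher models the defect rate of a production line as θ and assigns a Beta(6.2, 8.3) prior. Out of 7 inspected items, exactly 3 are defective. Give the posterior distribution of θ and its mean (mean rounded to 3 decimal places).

Posterior: Beta(9.2, 12.3); mean ≈ 0.428

Observing 3 successes and 4 failures updates Beta(6.2, 8.3) by adding the success and failure counts to the two shape parameters: α = 6.2+3 = 9.2, β = 8.3+4 = 12.3.
E[θ | data] = 9.2/(9.2+12.3) = 0.428.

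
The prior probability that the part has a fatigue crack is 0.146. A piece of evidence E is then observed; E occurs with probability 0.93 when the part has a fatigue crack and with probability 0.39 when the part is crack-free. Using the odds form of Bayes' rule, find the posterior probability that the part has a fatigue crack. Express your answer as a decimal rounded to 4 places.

Prior odds = 0.146/(1−0.146) = 0.17096.
Likelihood ratio for E = 0.93/0.39 = 2.3846.
Posterior odds = prior odds × LR = 0.40767.
Posterior probability = odds/(1+odds) = 0.40767/1.4077 = 0.2896.

Posterior probability ≈ 0.2896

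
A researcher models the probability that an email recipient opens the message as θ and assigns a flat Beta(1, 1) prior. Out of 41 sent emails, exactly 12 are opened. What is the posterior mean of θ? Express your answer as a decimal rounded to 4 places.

Posterior mean ≈ 0.3023

The binomial likelihood is conjugate to the Beta prior: with 12 successes and 29 failures, the posterior is Beta(1+12, 1+29) = Beta(13, 30).
Posterior mean = α/(α+β) = 13/43 = 0.3023.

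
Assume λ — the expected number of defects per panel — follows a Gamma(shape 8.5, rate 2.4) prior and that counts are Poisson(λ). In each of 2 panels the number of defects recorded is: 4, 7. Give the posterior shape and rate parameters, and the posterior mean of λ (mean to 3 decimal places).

Posterior: Gamma(shape=19.5, rate=4.4); mean ≈ 4.432

Total count ∑xᵢ = 11 over n = 2 panels.
Gamma is conjugate to the Poisson likelihood: posterior is Gamma(shape = 8.5+11 = 19.5, rate = 2.4+2 = 4.4).
E[λ | data] = 19.5/4.4 = 4.432.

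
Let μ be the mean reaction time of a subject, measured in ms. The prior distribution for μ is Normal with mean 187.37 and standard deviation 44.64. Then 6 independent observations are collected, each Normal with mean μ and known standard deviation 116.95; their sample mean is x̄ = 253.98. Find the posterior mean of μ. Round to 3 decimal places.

With known σ, the Normal prior is conjugate. Weight on the data is w = (n/σ²)/(n/σ² + 1/τ₀²) = 0.00043868/(0.00043868+0.00050182) = 0.46643.
Posterior mean = w·x̄ + (1−w)·μ₀ = 0.46643·253.98 + 0.53357·187.37 = 218.439.

Posterior mean ≈ 218.439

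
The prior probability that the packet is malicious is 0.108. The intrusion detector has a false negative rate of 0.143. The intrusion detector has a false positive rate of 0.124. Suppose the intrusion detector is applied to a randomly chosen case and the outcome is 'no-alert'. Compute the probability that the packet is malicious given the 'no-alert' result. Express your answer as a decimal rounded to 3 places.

Write H for 'the packet is malicious'. Prior odds H:¬H = 0.108/0.892 = 0.12108. For the 'no-alert' outcome, the likelihood ratio is 0.143/0.876 = 0.16324.
Posterior odds = 0.12108 × 0.16324 = 0.019765, so P(H|E) = 0.019765/(1+0.019765) = 0.019.

P(H | E) ≈ 0.019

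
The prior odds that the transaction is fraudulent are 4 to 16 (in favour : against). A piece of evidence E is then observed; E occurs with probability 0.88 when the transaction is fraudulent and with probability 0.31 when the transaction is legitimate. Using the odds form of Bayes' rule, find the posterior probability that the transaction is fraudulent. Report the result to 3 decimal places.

Prior odds = 4/16 = 0.25000.
Likelihood ratio for E = 0.88/0.31 = 2.8387.
Posterior odds = prior odds × LR = 0.70968.
Posterior probability = odds/(1+odds) = 0.70968/1.7097 = 0.415.

Posterior probability ≈ 0.415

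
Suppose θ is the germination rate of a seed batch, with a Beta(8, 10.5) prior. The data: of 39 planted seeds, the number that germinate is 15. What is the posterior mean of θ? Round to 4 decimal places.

The binomial likelihood is conjugate to the Beta prior: with 15 successes and 24 failures, the posterior is Beta(8+15, 10.5+24) = Beta(23, 34.5).
Posterior mean = α/(α+β) = 23/57.5 = 0.4000.

Posterior mean ≈ 0.4000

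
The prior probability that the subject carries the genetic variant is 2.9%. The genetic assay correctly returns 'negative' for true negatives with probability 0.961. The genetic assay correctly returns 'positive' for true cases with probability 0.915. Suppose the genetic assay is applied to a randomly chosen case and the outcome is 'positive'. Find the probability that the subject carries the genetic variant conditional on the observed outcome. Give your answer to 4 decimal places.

Let H be the event that the subject carries the genetic variant. P(H) = 0.029, so P(¬H) = 0.971. With E the 'positive' result, P(E|H) = 0.915 and P(E|¬H) = 0.039.
P(E) = 0.915·0.029 + 0.039·0.971 = 0.026535 + 0.037869 = 0.064404.
By Bayes' theorem, P(H|E) = 0.026535 / 0.064404 = 0.4120.

P(H | E) ≈ 0.4120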